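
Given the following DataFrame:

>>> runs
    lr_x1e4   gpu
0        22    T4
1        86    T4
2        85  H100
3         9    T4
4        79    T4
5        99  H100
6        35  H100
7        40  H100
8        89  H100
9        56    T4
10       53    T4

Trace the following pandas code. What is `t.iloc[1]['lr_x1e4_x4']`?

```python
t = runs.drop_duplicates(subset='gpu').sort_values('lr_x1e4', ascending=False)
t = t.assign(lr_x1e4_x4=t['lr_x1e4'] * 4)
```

88

drop duplicate gpu (keep=first):
   lr_x1e4   gpu
0       22    T4
2       85  H100
sort by lr_x1e4 descending:
   lr_x1e4   gpu
2       85  H100
0       22    T4
add column lr_x1e4_x4 = t['lr_x1e4'] * 4:
   lr_x1e4   gpu  lr_x1e4_x4
2       85  H100         340
0       22    T4          88
Finally, value at position 1, column 'lr_x1e4_x4' = 88.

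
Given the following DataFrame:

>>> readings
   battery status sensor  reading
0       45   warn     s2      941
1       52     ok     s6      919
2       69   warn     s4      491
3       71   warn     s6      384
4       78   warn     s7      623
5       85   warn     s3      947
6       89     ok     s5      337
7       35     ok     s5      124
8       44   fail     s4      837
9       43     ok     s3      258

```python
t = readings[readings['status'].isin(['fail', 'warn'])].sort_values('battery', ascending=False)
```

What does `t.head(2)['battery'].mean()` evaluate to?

81.5

filter rows where status in ['fail', 'warn']:
   battery status sensor  reading
0       45   warn     s2      941
2       69   warn     s4      491
3       71   warn     s6      384
4       78   warn     s7      623
5       85   warn     s3      947
8       44   fail     s4      837
sort by battery descending:
   battery status sensor  reading
5       85   warn     s3      947
4       78   warn     s7      623
3       71   warn     s6      384
2       69   warn     s4      491
0       45   warn     s2      941
8       44   fail     s4      837
take first 2 rows:
   battery status sensor  reading
5       85   warn     s3      947
4       78   warn     s7      623
So mean() = 81.5.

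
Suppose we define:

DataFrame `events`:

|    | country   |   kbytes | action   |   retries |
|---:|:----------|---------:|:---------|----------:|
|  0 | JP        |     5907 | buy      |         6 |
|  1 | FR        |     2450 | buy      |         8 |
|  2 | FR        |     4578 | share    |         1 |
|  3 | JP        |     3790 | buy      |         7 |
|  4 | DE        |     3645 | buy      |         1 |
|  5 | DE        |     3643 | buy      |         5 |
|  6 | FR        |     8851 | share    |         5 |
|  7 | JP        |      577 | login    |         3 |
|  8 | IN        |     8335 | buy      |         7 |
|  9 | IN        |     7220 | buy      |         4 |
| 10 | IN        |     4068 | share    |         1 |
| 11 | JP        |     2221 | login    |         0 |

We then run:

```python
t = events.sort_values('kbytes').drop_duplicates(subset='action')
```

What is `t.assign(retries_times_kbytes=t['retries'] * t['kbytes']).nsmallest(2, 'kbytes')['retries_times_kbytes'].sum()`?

21331

sort by kbytes:
   country  kbytes action  retries
7       JP     577  login        3
11      JP    2221  login        0
1       FR    2450    buy        8
5       DE    3643    buy        5
4       DE    3645    buy        1
3       JP    3790    buy        7
10      IN    4068  share        1
2       FR    4578  share        1
0       JP    5907    buy        6
9       IN    7220    buy        4
8       IN    8335    buy        7
6       FR    8851  share        5
drop duplicate action (keep=first):
   country  kbytes action  retries
7       JP     577  login        3
1       FR    2450    buy        8
10      IN    4068  share        1
add column retries_times_kbytes = t['retries'] * t['kbytes']:
   country  kbytes action  retries  retries_times_kbytes
7       JP     577  login        3                  1731
1       FR    2450    buy        8                 19600
10      IN    4068  share        1                  4068
take 2 rows with smallest kbytes:
  country  kbytes action  retries  retries_times_kbytes
7      JP     577  login        3                  1731
1      FR    2450    buy        8                 19600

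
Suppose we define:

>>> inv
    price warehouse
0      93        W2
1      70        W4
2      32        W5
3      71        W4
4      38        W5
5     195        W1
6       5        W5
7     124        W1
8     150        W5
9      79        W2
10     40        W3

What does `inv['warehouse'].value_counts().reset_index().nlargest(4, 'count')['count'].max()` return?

4

value_counts of warehouse:
warehouse
W5    4
W2    2
W4    2
W1    2
W3    1
Name: count, dtype: int64
reset_index():
  warehouse  count
0        W5      4
1        W2      2
2        W4      2
3        W1      2
4        W3      1
take 4 rows with largest count:
  warehouse  count
0        W5      4
1        W2      2
2        W4      2
3        W1      2
Hence 4.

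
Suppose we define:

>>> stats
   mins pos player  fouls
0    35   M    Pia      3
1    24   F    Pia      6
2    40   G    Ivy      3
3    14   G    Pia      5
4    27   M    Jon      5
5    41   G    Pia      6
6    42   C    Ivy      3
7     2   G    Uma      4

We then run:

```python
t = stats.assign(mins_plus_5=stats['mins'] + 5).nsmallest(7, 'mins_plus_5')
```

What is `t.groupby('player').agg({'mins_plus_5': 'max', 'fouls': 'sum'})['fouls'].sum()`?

32

add column mins_plus_5 = stats['mins'] + 5:
   mins pos player  fouls  mins_plus_5
0    35   M    Pia      3           40
1    24   F    Pia      6           29
2    40   G    Ivy      3           45
3    14   G    Pia      5           19
4    27   M    Jon      5           32
5    41   G    Pia      6           46
6    42   C    Ivy      3           47
7     2   G    Uma      4            7
take 7 rows with smallest mins_plus_5:
   mins pos player  fouls  mins_plus_5
7     2   G    Uma      4            7
3    14   G    Pia      5           19
1    24   F    Pia      6           29
4    27   M    Jon      5           32
0    35   M    Pia      3           40
2    40   G    Ivy      3           45
5    41   G    Pia      6           46
group by player: max(mins_plus_5), sum(fouls):
        mins_plus_5  fouls
player                    
Ivy              45      3
Jon              32      5
Pia              46     20
Uma               7      4
Then the sum of column 'fouls': 32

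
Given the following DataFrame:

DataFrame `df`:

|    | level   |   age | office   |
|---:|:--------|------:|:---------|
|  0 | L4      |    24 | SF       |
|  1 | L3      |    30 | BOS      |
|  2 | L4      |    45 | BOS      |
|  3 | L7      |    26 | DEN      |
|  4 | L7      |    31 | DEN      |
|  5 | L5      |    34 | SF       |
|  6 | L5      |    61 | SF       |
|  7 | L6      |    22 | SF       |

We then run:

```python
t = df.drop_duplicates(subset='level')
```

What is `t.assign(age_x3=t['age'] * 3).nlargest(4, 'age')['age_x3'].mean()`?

85.5

drop duplicate level (keep=first):
  level  age office
0    L4   24     SF
1    L3   30    BOS
3    L7   26    DEN
5    L5   34     SF
7    L6   22     SF
add column age_x3 = t['age'] * 3:
  level  age office  age_x3
0    L4   24     SF      72
1    L3   30    BOS      90
3    L7   26    DEN      78
5    L5   34     SF     102
7    L6   22     SF      66
take 4 rows with largest age:
  level  age office  age_x3
5    L5   34     SF     102
1    L3   30    BOS      90
3    L7   26    DEN      78
0    L4   24     SF      72
Reading off the mean of column 'age_x3', we get 85.5.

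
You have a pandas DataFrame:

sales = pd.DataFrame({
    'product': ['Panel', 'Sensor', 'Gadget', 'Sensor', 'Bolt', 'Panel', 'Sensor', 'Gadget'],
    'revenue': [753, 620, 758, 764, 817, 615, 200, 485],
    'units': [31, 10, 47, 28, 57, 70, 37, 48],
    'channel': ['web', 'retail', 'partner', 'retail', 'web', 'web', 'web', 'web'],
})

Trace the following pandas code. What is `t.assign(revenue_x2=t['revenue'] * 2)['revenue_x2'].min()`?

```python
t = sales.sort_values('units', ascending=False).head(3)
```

sort by units descending:
  product  revenue  units  channel
5   Panel      615     70      web
4    Bolt      817     57      web
7  Gadget      485     48      web
2  Gadget      758     47  partner
6  Sensor      200     37      web
0   Panel      753     31      web
3  Sensor      764     28   retail
1  Sensor      620     10   retail
take first 3 rows:
  product  revenue  units channel
5   Panel      615     70     web
4    Bolt      817     57     web
7  Gadget      485     48     web
add column revenue_x2 = t['revenue'] * 2:
  product  revenue  units channel  revenue_x2
5   Panel      615     70     web        1230
4    Bolt      817     57     web        1634
7  Gadget      485     48     web         970
Hence 970.

970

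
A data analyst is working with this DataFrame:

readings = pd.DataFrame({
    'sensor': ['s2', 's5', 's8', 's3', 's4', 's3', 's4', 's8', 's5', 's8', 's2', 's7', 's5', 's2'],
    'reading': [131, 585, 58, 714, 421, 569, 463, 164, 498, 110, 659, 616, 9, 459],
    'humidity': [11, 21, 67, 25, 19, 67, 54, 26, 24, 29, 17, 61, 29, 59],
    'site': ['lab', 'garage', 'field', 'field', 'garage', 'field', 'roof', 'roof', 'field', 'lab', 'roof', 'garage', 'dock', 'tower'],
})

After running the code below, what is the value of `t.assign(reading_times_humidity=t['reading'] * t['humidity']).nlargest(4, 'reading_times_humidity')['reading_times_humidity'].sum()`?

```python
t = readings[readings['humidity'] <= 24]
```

43439

filter rows where humidity <= 24:
   sensor  reading  humidity    site
0      s2      131        11     lab
1      s5      585        21  garage
4      s4      421        19  garage
8      s5      498        24   field
10     s2      659        17    roof
add column reading_times_humidity = t['reading'] * t['humidity']:
   sensor  reading  humidity    site  reading_times_humidity
0      s2      131        11     lab                    1441
1      s5      585        21  garage                   12285
4      s4      421        19  garage                    7999
8      s5      498        24   field                   11952
10     s2      659        17    roof                   11203
take 4 rows with largest reading_times_humidity:
   sensor  reading  humidity    site  reading_times_humidity
1      s5      585        21  garage                   12285
8      s5      498        24   field                   11952
10     s2      659        17    roof                   11203
4      s4      421        19  garage                    7999
sum of column 'reading_times_humidity' → 43439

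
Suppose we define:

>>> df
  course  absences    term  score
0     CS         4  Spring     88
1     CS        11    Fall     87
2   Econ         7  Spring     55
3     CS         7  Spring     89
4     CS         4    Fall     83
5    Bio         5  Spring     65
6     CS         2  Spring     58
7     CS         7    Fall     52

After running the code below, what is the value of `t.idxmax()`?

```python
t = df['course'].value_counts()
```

CS

value_counts of course:
course
CS      6
Econ    1
Bio     1
Name: count, dtype: int64
The label with the largest value is CS.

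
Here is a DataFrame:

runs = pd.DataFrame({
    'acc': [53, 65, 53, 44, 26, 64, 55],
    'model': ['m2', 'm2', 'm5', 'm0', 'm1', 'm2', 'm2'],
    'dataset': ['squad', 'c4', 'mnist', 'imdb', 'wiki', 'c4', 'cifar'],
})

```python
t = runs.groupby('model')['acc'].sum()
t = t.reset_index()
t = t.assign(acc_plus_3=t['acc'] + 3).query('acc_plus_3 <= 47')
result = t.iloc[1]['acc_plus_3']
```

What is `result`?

29

group by model, sum of acc:
model
m0     44
m1     26
m2    237
m5     53
Name: acc, dtype: int64
reset_index():
  model  acc
0    m0   44
1    m1   26
2    m2  237
3    m5   53
add column acc_plus_3 = t['acc'] + 3:
  model  acc  acc_plus_3
0    m0   44          47
1    m1   26          29
2    m2  237         240
3    m5   53          56
filter rows where acc_plus_3 <= 47:
  model  acc  acc_plus_3
0    m0   44          47
1    m1   26          29
So iloc[1]['acc_plus_3'] = 29.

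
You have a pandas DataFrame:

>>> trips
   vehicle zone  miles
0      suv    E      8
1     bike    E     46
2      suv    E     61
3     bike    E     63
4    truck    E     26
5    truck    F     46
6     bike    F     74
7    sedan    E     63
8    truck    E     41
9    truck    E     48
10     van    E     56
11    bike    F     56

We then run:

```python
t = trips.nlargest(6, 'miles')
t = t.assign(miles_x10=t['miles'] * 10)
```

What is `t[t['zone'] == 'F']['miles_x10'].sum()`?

take 6 rows with largest miles:
   vehicle zone  miles
6     bike    F     74
3     bike    E     63
7    sedan    E     63
2      suv    E     61
10     van    E     56
11    bike    F     56
add column miles_x10 = t['miles'] * 10:
   vehicle zone  miles  miles_x10
6     bike    F     74        740
3     bike    E     63        630
7    sedan    E     63        630
2      suv    E     61        610
10     van    E     56        560
11    bike    F     56        560
filter rows where zone == 'F':
   vehicle zone  miles  miles_x10
6     bike    F     74        740
11    bike    F     56        560
sum of column 'miles_x10' → 1300

1300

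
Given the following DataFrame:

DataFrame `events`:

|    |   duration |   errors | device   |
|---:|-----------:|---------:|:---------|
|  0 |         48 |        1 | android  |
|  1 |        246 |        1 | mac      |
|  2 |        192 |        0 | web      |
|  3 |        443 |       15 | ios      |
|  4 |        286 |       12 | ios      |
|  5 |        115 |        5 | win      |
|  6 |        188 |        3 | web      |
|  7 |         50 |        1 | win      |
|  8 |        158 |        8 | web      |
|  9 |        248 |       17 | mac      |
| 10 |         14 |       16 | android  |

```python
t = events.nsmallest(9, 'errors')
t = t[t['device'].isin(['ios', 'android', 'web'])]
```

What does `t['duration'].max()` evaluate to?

take 9 rows with smallest errors:
   duration  errors   device
2       192       0      web
0        48       1  android
1       246       1      mac
7        50       1      win
6       188       3      web
5       115       5      win
8       158       8      web
4       286      12      ios
3       443      15      ios
filter rows where device in ['ios', 'android', 'web']:
   duration  errors   device
2       192       0      web
0        48       1  android
6       188       3      web
8       158       8      web
4       286      12      ios
3       443      15      ios
Hence 443.

443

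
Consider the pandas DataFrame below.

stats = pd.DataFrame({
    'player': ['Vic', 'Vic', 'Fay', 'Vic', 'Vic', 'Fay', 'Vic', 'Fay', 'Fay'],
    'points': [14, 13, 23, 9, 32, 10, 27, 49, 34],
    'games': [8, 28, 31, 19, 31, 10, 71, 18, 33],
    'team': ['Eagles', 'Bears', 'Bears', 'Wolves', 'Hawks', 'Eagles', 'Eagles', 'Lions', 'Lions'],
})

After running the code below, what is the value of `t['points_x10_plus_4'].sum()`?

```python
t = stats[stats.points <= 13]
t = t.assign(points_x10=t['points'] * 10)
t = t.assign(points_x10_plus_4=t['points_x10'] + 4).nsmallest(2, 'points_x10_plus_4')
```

filter rows where points <= 13:
  player  points  games    team
1    Vic      13     28   Bears
3    Vic       9     19  Wolves
5    Fay      10     10  Eagles
add column points_x10 = t['points'] * 10:
  player  points  games    team  points_x10
1    Vic      13     28   Bears         130
3    Vic       9     19  Wolves          90
5    Fay      10     10  Eagles         100
add column points_x10_plus_4 = t['points_x10'] + 4:
  player  points  games    team  points_x10  points_x10_plus_4
1    Vic      13     28   Bears         130                134
3    Vic       9     19  Wolves          90                 94
5    Fay      10     10  Eagles         100                104
take 2 rows with smallest points_x10_plus_4:
  player  points  games    team  points_x10  points_x10_plus_4
3    Vic       9     19  Wolves          90                 94
5    Fay      10     10  Eagles         100                104
Finally, sum of column 'points_x10_plus_4' = 198.

198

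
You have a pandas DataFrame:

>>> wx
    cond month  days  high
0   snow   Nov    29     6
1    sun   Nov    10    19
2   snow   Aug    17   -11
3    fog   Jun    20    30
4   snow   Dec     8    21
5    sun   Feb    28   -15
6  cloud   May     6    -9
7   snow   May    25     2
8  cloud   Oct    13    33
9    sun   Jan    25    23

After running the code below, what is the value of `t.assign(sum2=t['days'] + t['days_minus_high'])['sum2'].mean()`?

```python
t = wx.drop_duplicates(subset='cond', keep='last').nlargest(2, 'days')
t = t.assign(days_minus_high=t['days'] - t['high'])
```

37.5

drop duplicate cond (keep=last):
    cond month  days  high
3    fog   Jun    20    30
7   snow   May    25     2
8  cloud   Oct    13    33
9    sun   Jan    25    23
take 2 rows with largest days:
   cond month  days  high
7  snow   May    25     2
9   sun   Jan    25    23
add column days_minus_high = t['days'] - t['high']:
   cond month  days  high  days_minus_high
7  snow   May    25     2               23
9   sun   Jan    25    23                2
add column sum2 = t['days'] + t['days_minus_high']:
   cond month  days  high  days_minus_high  sum2
7  snow   May    25     2               23    48
9   sun   Jan    25    23                2    27
So mean() = 37.5.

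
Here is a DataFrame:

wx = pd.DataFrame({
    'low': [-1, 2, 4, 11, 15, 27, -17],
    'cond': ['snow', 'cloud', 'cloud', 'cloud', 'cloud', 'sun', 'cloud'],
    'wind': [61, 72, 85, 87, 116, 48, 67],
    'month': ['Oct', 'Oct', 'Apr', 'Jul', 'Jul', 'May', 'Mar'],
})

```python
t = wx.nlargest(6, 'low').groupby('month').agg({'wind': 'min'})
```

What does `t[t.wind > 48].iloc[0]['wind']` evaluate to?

take 6 rows with largest low:
   low   cond  wind month
5   27    sun    48   May
4   15  cloud   116   Jul
3   11  cloud    87   Jul
2    4  cloud    85   Apr
1    2  cloud    72   Oct
0   -1   snow    61   Oct
group by month, min of wind:
       wind
month      
Apr      85
Jul      87
May      48
Oct      61
filter rows where wind > 48:
       wind
month      
Apr      85
Jul      87
Oct      61
Taking the value at position 0, column 'wind' gives 85.

85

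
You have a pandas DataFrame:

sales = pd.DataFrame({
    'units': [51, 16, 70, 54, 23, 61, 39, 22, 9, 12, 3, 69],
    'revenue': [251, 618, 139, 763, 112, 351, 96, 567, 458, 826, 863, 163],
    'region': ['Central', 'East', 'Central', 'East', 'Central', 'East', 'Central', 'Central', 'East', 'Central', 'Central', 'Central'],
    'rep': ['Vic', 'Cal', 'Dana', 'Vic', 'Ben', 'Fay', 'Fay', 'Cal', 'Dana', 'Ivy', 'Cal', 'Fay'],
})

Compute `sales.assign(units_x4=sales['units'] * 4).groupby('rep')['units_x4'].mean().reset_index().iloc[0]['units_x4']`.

92.0

add column units_x4 = sales['units'] * 4:
    units  revenue   region   rep  units_x4
0      51      251  Central   Vic       204
1      16      618     East   Cal        64
2      70      139  Central  Dana       280
3      54      763     East   Vic       216
4      23      112  Central   Ben        92
5      61      351     East   Fay       244
6      39       96  Central   Fay       156
7      22      567  Central   Cal        88
8       9      458     East  Dana        36
9      12      826  Central   Ivy        48
10      3      863  Central   Cal        12
11     69      163  Central   Fay       276
group by rep, mean of units_x4:
rep
Ben      92.000000
Cal      54.666667
Dana    158.000000
Fay     225.333333
Ivy      48.000000
Vic     210.000000
Name: units_x4, dtype: float64
reset_index():
    rep    units_x4
0   Ben   92.000000
1   Cal   54.666667
2  Dana  158.000000
3   Fay  225.333333
4   Ivy   48.000000
5   Vic  210.000000
The value at position 0, column 'units_x4' is 92.0.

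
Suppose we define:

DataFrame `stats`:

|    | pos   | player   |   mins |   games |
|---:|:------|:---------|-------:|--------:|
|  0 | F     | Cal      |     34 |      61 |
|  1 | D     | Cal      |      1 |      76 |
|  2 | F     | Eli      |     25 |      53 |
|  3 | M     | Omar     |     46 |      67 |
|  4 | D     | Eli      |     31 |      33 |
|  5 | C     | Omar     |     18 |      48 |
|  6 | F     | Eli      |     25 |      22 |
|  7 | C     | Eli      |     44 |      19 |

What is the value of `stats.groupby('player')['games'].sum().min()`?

group by player, sum of games:
player
Cal     137
Eli     127
Omar    115
Name: games, dtype: int64
Hence 115.

115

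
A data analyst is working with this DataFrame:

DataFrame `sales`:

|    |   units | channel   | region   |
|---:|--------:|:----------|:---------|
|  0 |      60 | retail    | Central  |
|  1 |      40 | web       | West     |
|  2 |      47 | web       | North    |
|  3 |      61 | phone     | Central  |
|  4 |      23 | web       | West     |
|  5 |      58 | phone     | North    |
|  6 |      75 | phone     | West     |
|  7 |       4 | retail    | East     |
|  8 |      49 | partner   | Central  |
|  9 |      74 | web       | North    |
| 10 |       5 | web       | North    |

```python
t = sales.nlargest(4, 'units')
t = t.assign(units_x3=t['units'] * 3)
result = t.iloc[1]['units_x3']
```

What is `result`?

take 4 rows with largest units:
   units channel   region
6     75   phone     West
9     74     web    North
3     61   phone  Central
0     60  retail  Central
add column units_x3 = t['units'] * 3:
   units channel   region  units_x3
6     75   phone     West       225
9     74     web    North       222
3     61   phone  Central       183
0     60  retail  Central       180
So iloc[1]['units_x3'] = 222.

222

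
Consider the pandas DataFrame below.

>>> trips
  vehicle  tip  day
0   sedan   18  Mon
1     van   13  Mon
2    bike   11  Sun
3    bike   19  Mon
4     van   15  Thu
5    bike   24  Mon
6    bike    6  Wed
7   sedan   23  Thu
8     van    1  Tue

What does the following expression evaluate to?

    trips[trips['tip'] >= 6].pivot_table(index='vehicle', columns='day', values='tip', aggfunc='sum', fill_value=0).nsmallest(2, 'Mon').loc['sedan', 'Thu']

filter rows where tip >= 6:
  vehicle  tip  day
0   sedan   18  Mon
1     van   13  Mon
2    bike   11  Sun
3    bike   19  Mon
4     van   15  Thu
5    bike   24  Mon
6    bike    6  Wed
7   sedan   23  Thu
pivot: rows=vehicle, cols=day, sum(tip):
day      Mon  Sun  Thu  Wed
vehicle                    
bike      43   11    0    6
sedan     18    0   23    0
van       13    0   15    0
take 2 rows with smallest Mon:
day      Mon  Sun  Thu  Wed
vehicle                    
van       13    0   15    0
sedan     18    0   23    0

23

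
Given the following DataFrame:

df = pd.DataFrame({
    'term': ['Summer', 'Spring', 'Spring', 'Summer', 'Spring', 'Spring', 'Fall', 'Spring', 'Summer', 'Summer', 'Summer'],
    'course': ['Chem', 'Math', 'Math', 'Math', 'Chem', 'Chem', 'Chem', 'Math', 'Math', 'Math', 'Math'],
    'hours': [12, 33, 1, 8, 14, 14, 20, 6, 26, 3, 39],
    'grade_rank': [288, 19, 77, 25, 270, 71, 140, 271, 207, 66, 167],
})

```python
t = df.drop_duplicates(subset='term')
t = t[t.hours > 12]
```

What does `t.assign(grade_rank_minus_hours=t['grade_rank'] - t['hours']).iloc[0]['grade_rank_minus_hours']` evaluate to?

-14

drop duplicate term (keep=first):
     term course  hours  grade_rank
0  Summer   Chem     12         288
1  Spring   Math     33          19
6    Fall   Chem     20         140
filter rows where hours > 12:
     term course  hours  grade_rank
1  Spring   Math     33          19
6    Fall   Chem     20         140
add column grade_rank_minus_hours = t['grade_rank'] - t['hours']:
     term course  hours  grade_rank  grade_rank_minus_hours
1  Spring   Math     33          19                     -14
6    Fall   Chem     20         140                     120
Finally, value at position 0, column 'grade_rank_minus_hours' = -14.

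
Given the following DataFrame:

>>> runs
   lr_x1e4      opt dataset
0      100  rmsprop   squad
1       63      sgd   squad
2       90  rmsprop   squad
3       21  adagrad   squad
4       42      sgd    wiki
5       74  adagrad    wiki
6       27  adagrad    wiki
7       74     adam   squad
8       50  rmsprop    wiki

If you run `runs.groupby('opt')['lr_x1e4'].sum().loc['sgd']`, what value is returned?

group by opt, sum of lr_x1e4:
opt
adagrad    122
adam        74
rmsprop    240
sgd        105
Name: lr_x1e4, dtype: int64
So loc['sgd'] = 105.

105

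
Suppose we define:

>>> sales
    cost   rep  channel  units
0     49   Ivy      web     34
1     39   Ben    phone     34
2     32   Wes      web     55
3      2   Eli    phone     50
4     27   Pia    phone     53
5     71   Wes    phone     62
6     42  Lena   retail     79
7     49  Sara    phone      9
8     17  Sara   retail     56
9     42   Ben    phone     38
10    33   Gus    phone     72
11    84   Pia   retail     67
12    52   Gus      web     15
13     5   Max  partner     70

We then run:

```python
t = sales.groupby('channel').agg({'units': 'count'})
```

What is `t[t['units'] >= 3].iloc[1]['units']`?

3

group by channel, count of units:
         units
channel       
partner      1
phone        7
retail       3
web          3
filter rows where units >= 3:
         units
channel       
phone        7
retail       3
web          3
So iloc[1]['units'] = 3.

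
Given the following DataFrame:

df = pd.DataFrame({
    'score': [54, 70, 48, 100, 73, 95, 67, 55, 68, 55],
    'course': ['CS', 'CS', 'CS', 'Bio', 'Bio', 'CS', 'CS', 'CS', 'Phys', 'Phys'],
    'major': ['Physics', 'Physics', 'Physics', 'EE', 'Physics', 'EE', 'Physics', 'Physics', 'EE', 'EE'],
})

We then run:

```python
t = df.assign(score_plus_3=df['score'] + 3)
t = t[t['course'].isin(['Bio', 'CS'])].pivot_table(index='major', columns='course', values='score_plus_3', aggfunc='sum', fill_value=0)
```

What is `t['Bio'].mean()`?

89.5

add column score_plus_3 = df['score'] + 3:
   score course    major  score_plus_3
0     54     CS  Physics            57
1     70     CS  Physics            73
2     48     CS  Physics            51
3    100    Bio       EE           103
4     73    Bio  Physics            76
5     95     CS       EE            98
6     67     CS  Physics            70
7     55     CS  Physics            58
8     68   Phys       EE            71
9     55   Phys       EE            58
filter rows where course in ['Bio', 'CS']:
   score course    major  score_plus_3
0     54     CS  Physics            57
1     70     CS  Physics            73
2     48     CS  Physics            51
3    100    Bio       EE           103
4     73    Bio  Physics            76
5     95     CS       EE            98
6     67     CS  Physics            70
7     55     CS  Physics            58
pivot: rows=major, cols=course, sum(score_plus_3):
course   Bio   CS
major            
EE       103   98
Physics   76  309
Reading off the mean of column 'Bio', we get 89.5.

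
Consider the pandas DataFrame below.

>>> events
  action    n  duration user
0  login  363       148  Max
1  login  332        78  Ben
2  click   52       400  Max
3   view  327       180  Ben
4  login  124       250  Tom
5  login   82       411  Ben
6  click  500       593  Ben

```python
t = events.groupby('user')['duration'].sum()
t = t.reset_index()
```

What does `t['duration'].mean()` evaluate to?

group by user, sum of duration:
user
Ben    1262
Max     548
Tom     250
Name: duration, dtype: int64
reset_index():
  user  duration
0  Ben      1262
1  Max       548
2  Tom       250

686.666666667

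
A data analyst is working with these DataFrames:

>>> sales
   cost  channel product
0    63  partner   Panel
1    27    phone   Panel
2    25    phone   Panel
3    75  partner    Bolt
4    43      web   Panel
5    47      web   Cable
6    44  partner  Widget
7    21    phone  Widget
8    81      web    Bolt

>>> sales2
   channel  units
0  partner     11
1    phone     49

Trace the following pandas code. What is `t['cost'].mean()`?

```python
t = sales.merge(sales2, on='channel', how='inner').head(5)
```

46.8

merge on 'channel' (how='inner') → 6 rows:
   cost  channel product  units
0    63  partner   Panel     11
1    27    phone   Panel     49
2    25    phone   Panel     49
3    75  partner    Bolt     11
4    44  partner  Widget     11
5    21    phone  Widget     49
take first 5 rows:
   cost  channel product  units
0    63  partner   Panel     11
1    27    phone   Panel     49
2    25    phone   Panel     49
3    75  partner    Bolt     11
4    44  partner  Widget     11
Finally, mean of column 'cost' = 46.8.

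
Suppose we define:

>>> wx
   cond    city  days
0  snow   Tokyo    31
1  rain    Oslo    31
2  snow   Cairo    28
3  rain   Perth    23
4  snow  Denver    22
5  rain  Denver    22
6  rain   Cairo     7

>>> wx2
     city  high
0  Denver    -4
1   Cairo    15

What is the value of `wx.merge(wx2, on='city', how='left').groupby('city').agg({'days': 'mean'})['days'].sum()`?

merge on 'city' (how='left') → 7 rows:
   cond    city  days  high
0  snow   Tokyo    31   NaN
1  rain    Oslo    31   NaN
2  snow   Cairo    28  15.0
3  rain   Perth    23   NaN
4  snow  Denver    22  -4.0
5  rain  Denver    22  -4.0
6  rain   Cairo     7  15.0
group by city, mean of days:
        days
city        
Cairo   17.5
Denver  22.0
Oslo    31.0
Perth   23.0
Tokyo   31.0

124.5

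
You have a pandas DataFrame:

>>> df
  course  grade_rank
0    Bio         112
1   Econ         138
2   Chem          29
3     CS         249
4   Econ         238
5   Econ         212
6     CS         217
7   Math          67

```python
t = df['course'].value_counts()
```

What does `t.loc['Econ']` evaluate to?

value_counts of course:
course
Econ    3
CS      2
Bio     1
Chem    1
Math    1
Name: count, dtype: int64

3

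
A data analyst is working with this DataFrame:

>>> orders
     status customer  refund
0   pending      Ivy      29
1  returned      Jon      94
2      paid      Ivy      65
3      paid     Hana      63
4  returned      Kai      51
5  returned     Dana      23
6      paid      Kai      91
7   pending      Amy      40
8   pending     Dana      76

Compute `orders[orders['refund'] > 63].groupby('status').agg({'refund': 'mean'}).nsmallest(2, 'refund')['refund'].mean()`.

77.0

filter rows where refund > 63:
     status customer  refund
1  returned      Jon      94
2      paid      Ivy      65
6      paid      Kai      91
8   pending     Dana      76
group by status, mean of refund:
          refund
status          
paid        78.0
pending     76.0
returned    94.0
take 2 rows with smallest refund:
         refund
status         
pending    76.0
paid       78.0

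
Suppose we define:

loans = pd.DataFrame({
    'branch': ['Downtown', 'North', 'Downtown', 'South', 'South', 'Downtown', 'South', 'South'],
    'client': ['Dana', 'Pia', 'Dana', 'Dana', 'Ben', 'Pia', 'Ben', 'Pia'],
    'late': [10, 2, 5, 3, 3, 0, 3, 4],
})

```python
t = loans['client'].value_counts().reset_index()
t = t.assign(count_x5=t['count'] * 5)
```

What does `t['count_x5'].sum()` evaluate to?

value_counts of client:
client
Dana    3
Pia     3
Ben     2
Name: count, dtype: int64
reset_index():
  client  count
0   Dana      3
1    Pia      3
2    Ben      2
add column count_x5 = t['count'] * 5:
  client  count  count_x5
0   Dana      3        15
1    Pia      3        15
2    Ben      2        10

40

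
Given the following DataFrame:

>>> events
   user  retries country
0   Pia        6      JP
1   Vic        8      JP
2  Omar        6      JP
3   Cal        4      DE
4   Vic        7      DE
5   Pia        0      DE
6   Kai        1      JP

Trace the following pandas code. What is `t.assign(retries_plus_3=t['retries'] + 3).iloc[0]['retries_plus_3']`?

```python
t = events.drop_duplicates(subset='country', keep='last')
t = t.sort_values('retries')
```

drop duplicate country (keep=last):
  user  retries country
5  Pia        0      DE
6  Kai        1      JP
sort by retries:
  user  retries country
5  Pia        0      DE
6  Kai        1      JP
add column retries_plus_3 = t['retries'] + 3:
  user  retries country  retries_plus_3
5  Pia        0      DE               3
6  Kai        1      JP               4
Hence 3.

3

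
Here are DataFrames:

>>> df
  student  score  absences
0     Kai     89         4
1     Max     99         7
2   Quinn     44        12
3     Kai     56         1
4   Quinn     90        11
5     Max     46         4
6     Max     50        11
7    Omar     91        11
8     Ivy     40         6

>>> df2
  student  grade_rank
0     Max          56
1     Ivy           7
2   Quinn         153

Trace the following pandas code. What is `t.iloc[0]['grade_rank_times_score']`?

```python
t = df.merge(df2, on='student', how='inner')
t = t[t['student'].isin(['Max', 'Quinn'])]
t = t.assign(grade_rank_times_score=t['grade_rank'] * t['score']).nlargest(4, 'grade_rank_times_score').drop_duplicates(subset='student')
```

merge on 'student' (how='inner') → 6 rows:
  student  score  absences  grade_rank
0     Max     99         7          56
1   Quinn     44        12         153
2   Quinn     90        11         153
3     Max     46         4          56
4     Max     50        11          56
5     Ivy     40         6           7
filter rows where student in ['Max', 'Quinn']:
  student  score  absences  grade_rank
0     Max     99         7          56
1   Quinn     44        12         153
2   Quinn     90        11         153
3     Max     46         4          56
4     Max     50        11          56
add column grade_rank_times_score = t['grade_rank'] * t['score']:
  student  score  absences  grade_rank  grade_rank_times_score
0     Max     99         7          56                    5544
1   Quinn     44        12         153                    6732
2   Quinn     90        11         153                   13770
3     Max     46         4          56                    2576
4     Max     50        11          56                    2800
take 4 rows with largest grade_rank_times_score:
  student  score  absences  grade_rank  grade_rank_times_score
2   Quinn     90        11         153                   13770
1   Quinn     44        12         153                    6732
0     Max     99         7          56                    5544
4     Max     50        11          56                    2800
drop duplicate student (keep=first):
  student  score  absences  grade_rank  grade_rank_times_score
2   Quinn     90        11         153                   13770
0     Max     99         7          56                    5544
Then the value at position 0, column 'grade_rank_times_score': 13770

13770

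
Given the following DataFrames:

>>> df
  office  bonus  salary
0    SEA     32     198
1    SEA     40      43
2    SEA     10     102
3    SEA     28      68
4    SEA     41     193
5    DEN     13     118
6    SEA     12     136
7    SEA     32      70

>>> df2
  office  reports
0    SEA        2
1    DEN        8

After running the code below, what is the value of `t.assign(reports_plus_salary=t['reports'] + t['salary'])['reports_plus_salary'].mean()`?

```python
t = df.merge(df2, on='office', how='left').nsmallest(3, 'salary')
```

merge on 'office' (how='left') → 8 rows:
  office  bonus  salary  reports
0    SEA     32     198        2
1    SEA     40      43        2
2    SEA     10     102        2
3    SEA     28      68        2
4    SEA     41     193        2
5    DEN     13     118        8
6    SEA     12     136        2
7    SEA     32      70        2
take 3 rows with smallest salary:
  office  bonus  salary  reports
1    SEA     40      43        2
3    SEA     28      68        2
7    SEA     32      70        2
add column reports_plus_salary = t['reports'] + t['salary']:
  office  bonus  salary  reports  reports_plus_salary
1    SEA     40      43        2                   45
3    SEA     28      68        2                   70
7    SEA     32      70        2                   72
Taking the mean of column 'reports_plus_salary' gives 62.3333333333.

62.3333333333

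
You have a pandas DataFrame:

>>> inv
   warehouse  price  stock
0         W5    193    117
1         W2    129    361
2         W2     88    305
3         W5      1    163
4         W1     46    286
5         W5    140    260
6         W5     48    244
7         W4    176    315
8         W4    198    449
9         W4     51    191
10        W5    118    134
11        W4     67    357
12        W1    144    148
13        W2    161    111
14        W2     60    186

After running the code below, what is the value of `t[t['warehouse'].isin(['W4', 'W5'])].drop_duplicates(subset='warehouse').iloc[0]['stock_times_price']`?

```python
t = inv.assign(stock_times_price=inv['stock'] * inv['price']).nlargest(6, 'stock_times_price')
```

add column stock_times_price = inv['stock'] * inv['price']:
   warehouse  price  stock  stock_times_price
0         W5    193    117              22581
1         W2    129    361              46569
2         W2     88    305              26840
3         W5      1    163                163
4         W1     46    286              13156
5         W5    140    260              36400
6         W5     48    244              11712
7         W4    176    315              55440
8         W4    198    449              88902
9         W4     51    191               9741
10        W5    118    134              15812
11        W4     67    357              23919
12        W1    144    148              21312
13        W2    161    111              17871
14        W2     60    186              11160
take 6 rows with largest stock_times_price:
   warehouse  price  stock  stock_times_price
8         W4    198    449              88902
7         W4    176    315              55440
1         W2    129    361              46569
5         W5    140    260              36400
2         W2     88    305              26840
11        W4     67    357              23919
filter rows where warehouse in ['W4', 'W5']:
   warehouse  price  stock  stock_times_price
8         W4    198    449              88902
7         W4    176    315              55440
5         W5    140    260              36400
11        W4     67    357              23919
drop duplicate warehouse (keep=first):
  warehouse  price  stock  stock_times_price
8        W4    198    449              88902
5        W5    140    260              36400
Taking the value at position 0, column 'stock_times_price' gives 88902.

88902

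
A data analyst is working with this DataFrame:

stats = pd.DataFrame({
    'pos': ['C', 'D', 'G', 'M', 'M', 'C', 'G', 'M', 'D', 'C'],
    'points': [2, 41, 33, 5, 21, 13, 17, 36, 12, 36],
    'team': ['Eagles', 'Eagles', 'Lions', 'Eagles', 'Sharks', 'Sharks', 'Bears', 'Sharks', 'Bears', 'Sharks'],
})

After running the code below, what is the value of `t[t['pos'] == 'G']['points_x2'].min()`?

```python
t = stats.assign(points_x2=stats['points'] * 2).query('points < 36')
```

add column points_x2 = stats['points'] * 2:
  pos  points    team  points_x2
0   C       2  Eagles          4
1   D      41  Eagles         82
2   G      33   Lions         66
3   M       5  Eagles         10
4   M      21  Sharks         42
5   C      13  Sharks         26
6   G      17   Bears         34
7   M      36  Sharks         72
8   D      12   Bears         24
9   C      36  Sharks         72
filter rows where points < 36:
  pos  points    team  points_x2
0   C       2  Eagles          4
2   G      33   Lions         66
3   M       5  Eagles         10
4   M      21  Sharks         42
5   C      13  Sharks         26
6   G      17   Bears         34
8   D      12   Bears         24
filter rows where pos == 'G':
  pos  points   team  points_x2
2   G      33  Lions         66
6   G      17  Bears         34
The min of column 'points_x2' is 34.

34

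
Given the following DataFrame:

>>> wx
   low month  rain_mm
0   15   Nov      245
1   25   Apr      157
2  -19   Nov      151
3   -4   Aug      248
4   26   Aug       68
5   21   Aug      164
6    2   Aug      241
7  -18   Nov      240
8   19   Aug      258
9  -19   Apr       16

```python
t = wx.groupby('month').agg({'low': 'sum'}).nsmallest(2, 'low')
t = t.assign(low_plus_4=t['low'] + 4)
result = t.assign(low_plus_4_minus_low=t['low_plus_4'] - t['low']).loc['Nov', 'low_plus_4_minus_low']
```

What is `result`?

4

group by month, sum of low:
       low
month     
Apr      6
Aug     64
Nov    -22
take 2 rows with smallest low:
       low
month     
Nov    -22
Apr      6
add column low_plus_4 = t['low'] + 4:
       low  low_plus_4
month                 
Nov    -22         -18
Apr      6          10
add column low_plus_4_minus_low = t['low_plus_4'] - t['low']:
       low  low_plus_4  low_plus_4_minus_low
month                                       
Nov    -22         -18                     4
Apr      6          10                     4
The value at row 'Nov', column 'low_plus_4_minus_low' is 4.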